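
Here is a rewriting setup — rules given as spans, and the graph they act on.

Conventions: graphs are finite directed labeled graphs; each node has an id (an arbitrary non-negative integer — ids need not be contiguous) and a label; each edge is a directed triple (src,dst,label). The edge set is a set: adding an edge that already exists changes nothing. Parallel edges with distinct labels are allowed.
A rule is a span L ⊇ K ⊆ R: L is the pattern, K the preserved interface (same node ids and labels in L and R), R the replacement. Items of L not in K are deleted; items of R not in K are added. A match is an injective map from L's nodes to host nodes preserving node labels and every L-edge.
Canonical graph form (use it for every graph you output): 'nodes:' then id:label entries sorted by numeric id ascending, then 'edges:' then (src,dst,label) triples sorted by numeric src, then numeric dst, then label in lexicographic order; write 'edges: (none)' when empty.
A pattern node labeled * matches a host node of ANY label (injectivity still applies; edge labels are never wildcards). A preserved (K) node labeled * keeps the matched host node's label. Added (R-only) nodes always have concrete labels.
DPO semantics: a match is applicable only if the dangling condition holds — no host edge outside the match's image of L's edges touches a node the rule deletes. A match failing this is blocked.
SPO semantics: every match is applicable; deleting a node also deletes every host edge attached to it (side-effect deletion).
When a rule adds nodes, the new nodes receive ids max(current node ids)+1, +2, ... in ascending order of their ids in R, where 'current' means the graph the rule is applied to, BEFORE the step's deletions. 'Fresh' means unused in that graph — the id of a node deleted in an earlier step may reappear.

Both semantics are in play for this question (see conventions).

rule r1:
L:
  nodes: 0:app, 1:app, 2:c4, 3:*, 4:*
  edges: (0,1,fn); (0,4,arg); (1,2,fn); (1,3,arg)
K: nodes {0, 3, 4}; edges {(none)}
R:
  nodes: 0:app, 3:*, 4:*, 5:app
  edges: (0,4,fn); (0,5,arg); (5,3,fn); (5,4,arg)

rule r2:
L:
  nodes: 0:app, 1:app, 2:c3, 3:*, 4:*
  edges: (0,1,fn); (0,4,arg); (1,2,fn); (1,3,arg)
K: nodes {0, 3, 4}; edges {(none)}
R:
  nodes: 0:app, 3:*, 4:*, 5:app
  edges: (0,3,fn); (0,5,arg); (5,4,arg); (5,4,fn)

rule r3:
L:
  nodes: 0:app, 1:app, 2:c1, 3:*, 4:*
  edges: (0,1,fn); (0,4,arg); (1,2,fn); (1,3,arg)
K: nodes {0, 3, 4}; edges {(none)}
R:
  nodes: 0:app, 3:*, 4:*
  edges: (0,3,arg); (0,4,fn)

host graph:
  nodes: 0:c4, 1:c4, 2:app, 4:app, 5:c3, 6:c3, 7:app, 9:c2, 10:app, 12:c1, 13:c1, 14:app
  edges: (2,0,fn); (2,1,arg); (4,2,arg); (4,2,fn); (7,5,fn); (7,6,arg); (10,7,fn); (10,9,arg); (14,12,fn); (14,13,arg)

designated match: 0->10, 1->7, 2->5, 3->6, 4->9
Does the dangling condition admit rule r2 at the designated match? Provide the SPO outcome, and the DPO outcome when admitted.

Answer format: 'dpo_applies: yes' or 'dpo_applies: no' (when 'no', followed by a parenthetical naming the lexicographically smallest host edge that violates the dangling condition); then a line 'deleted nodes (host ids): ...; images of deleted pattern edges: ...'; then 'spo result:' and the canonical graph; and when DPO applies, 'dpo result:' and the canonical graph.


dpo_applies: yes
deleted nodes (host ids): 5, 7; images of deleted pattern edges: (7,5,fn); (7,6,arg); (10,7,fn); (10,9,arg)
spo result:
nodes: 0:c4, 1:c4, 2:app, 4:app, 6:c3, 9:c2, 10:app, 12:c1, 13:c1, 14:app, 15:app
edges: (2,0,fn); (2,1,arg); (4,2,arg); (4,2,fn); (10,6,fn); (10,15,arg); (14,12,fn); (14,13,arg); (15,9,arg); (15,9,fn)
dpo result:
nodes: 0:c4, 1:c4, 2:app, 4:app, 6:c3, 9:c2, 10:app, 12:c1, 13:c1, 14:app, 15:app
edges: (2,0,fn); (2,1,arg); (4,2,arg); (4,2,fn); (10,6,fn); (10,15,arg); (14,12,fn); (14,13,arg); (15,9,arg); (15,9,fn)


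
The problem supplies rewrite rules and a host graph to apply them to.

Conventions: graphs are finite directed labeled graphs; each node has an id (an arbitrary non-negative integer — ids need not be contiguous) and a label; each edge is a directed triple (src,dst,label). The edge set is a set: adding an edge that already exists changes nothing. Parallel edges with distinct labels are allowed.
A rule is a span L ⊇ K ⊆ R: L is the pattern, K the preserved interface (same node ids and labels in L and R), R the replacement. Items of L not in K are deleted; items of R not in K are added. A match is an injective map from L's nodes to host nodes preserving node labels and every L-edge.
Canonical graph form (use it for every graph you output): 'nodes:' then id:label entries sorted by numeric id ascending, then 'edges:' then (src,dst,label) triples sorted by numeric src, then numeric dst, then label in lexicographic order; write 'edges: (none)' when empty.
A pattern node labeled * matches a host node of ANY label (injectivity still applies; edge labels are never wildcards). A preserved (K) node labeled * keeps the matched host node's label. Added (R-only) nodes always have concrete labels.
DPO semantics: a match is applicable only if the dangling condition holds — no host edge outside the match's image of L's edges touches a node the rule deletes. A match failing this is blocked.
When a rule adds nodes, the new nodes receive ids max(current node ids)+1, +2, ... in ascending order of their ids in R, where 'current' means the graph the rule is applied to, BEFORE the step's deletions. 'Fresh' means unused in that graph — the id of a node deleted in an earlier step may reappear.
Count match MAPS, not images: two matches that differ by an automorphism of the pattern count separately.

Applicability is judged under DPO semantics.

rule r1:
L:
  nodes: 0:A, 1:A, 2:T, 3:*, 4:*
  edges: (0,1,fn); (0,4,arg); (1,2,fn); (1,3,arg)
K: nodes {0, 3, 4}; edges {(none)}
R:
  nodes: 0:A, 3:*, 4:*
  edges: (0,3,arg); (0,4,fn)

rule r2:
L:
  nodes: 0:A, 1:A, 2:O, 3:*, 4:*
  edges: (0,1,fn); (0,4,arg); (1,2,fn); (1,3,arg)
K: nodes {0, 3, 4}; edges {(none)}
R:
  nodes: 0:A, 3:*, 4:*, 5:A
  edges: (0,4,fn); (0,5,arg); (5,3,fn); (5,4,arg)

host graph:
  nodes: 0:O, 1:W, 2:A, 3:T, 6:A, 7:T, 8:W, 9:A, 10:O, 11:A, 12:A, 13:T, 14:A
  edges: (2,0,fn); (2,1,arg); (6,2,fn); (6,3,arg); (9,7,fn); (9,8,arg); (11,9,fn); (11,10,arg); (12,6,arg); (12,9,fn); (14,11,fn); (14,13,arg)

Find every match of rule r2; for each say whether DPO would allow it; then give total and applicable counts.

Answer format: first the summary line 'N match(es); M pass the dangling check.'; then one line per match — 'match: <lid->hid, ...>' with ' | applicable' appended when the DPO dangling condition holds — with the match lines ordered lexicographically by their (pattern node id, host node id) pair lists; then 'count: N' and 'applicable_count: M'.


1 match(es); 1 pass the dangling check.
match: 0->6, 1->2, 2->0, 3->1, 4->3 | applicable
count: 1
applicable_count: 1


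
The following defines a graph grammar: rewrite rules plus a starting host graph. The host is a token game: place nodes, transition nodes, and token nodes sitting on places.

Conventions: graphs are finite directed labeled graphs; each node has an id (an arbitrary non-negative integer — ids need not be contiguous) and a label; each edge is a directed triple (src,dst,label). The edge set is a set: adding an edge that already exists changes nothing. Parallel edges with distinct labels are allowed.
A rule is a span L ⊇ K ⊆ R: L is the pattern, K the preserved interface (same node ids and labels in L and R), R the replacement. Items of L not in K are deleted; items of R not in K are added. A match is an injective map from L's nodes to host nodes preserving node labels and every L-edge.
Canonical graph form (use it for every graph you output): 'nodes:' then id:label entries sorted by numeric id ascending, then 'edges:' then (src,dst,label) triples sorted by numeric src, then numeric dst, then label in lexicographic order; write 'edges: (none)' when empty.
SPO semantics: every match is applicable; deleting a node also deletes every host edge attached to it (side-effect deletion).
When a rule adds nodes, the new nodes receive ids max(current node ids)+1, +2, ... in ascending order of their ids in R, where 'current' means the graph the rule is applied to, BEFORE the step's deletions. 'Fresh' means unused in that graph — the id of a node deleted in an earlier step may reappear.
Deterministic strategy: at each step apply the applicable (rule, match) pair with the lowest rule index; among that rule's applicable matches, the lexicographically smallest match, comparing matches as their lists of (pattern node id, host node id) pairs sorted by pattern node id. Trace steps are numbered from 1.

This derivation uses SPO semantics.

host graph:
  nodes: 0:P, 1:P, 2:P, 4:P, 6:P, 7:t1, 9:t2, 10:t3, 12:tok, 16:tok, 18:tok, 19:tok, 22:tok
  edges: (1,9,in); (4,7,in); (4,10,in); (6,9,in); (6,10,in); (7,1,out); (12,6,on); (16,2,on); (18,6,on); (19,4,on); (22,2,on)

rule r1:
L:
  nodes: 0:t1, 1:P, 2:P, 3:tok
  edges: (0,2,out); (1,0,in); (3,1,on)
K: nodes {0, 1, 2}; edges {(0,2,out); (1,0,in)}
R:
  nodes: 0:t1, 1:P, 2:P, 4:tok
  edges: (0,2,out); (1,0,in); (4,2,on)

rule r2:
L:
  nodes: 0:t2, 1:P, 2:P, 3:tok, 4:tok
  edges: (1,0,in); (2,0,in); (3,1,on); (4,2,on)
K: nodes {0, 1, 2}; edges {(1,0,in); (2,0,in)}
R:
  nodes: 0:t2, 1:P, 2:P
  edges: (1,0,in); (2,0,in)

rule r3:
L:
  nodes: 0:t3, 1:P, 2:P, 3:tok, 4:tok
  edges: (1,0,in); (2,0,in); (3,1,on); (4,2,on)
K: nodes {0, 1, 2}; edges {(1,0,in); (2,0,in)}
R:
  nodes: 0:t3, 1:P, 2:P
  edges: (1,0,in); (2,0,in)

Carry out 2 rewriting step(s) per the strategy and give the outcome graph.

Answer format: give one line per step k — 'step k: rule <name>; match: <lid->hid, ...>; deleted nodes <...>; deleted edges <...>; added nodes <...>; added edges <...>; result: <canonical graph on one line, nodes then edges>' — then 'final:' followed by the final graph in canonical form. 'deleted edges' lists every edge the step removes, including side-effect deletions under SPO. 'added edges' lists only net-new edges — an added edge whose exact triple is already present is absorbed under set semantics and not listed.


step 1: rule r1; match: 0->7, 1->4, 2->1, 3->19; deleted nodes 19; deleted edges (19,4,on); added nodes 23; added edges (23,1,on); result: nodes: 0:P, 1:P, 2:P, 4:P, 6:P, 7:t1, 9:t2, 10:t3, 12:tok, 16:tok, 18:tok, 22:tok, 23:tok edges: (1,9,in); (4,7,in); (4,10,in); (6,9,in); (6,10,in); (7,1,out); (12,6,on); (16,2,on); (18,6,on); (22,2,on); (23,1,on)
step 2: rule r2; match: 0->9, 1->1, 2->6, 3->23, 4->12; deleted nodes 12, 23; deleted edges (12,6,on); (23,1,on); added nodes (none); added edges (none); result: nodes: 0:P, 1:P, 2:P, 4:P, 6:P, 7:t1, 9:t2, 10:t3, 16:tok, 18:tok, 22:tok edges: (1,9,in); (4,7,in); (4,10,in); (6,9,in); (6,10,in); (7,1,out); (16,2,on); (18,6,on); (22,2,on)
final:
nodes: 0:P, 1:P, 2:P, 4:P, 6:P, 7:t1, 9:t2, 10:t3, 16:tok, 18:tok, 22:tok
edges: (1,9,in); (4,7,in); (4,10,in); (6,9,in); (6,10,in); (7,1,out); (16,2,on); (18,6,on); (22,2,on)


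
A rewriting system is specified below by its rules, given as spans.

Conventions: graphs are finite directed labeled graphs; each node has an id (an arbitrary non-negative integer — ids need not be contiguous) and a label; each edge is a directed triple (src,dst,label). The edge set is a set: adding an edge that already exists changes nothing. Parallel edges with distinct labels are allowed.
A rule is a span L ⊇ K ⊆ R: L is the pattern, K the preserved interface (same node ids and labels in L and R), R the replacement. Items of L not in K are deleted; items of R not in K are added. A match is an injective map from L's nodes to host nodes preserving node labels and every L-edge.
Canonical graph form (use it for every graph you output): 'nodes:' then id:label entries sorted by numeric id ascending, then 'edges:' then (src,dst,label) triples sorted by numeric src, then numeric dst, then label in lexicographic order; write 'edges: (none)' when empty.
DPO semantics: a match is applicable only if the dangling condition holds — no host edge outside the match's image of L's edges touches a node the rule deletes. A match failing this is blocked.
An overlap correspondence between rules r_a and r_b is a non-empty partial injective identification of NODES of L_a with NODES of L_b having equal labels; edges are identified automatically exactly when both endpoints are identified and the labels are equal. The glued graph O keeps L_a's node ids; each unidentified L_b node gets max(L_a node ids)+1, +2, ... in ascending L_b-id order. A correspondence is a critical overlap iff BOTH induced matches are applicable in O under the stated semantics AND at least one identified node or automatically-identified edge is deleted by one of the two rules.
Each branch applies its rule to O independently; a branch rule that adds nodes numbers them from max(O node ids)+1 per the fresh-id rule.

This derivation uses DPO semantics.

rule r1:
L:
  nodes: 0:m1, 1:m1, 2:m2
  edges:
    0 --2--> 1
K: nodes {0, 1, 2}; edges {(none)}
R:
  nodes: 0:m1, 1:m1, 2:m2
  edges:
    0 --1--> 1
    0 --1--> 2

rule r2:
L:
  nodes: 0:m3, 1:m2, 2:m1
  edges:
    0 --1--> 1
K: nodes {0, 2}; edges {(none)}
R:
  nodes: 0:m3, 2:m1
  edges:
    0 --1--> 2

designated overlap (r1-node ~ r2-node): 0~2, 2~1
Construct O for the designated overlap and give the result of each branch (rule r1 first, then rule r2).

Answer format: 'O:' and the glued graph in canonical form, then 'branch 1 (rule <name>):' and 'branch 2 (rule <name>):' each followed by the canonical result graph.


O:
nodes: 0:m1, 1:m1, 2:m2, 3:m3
edges: (0,1,2); (3,2,1)
branch 1 (rule r1):
nodes: 0:m1, 1:m1, 2:m2, 3:m3
edges: (0,1,1); (0,2,1); (3,2,1)
branch 2 (rule r2):
nodes: 0:m1, 1:m1, 3:m3
edges: (0,1,2); (3,0,1)


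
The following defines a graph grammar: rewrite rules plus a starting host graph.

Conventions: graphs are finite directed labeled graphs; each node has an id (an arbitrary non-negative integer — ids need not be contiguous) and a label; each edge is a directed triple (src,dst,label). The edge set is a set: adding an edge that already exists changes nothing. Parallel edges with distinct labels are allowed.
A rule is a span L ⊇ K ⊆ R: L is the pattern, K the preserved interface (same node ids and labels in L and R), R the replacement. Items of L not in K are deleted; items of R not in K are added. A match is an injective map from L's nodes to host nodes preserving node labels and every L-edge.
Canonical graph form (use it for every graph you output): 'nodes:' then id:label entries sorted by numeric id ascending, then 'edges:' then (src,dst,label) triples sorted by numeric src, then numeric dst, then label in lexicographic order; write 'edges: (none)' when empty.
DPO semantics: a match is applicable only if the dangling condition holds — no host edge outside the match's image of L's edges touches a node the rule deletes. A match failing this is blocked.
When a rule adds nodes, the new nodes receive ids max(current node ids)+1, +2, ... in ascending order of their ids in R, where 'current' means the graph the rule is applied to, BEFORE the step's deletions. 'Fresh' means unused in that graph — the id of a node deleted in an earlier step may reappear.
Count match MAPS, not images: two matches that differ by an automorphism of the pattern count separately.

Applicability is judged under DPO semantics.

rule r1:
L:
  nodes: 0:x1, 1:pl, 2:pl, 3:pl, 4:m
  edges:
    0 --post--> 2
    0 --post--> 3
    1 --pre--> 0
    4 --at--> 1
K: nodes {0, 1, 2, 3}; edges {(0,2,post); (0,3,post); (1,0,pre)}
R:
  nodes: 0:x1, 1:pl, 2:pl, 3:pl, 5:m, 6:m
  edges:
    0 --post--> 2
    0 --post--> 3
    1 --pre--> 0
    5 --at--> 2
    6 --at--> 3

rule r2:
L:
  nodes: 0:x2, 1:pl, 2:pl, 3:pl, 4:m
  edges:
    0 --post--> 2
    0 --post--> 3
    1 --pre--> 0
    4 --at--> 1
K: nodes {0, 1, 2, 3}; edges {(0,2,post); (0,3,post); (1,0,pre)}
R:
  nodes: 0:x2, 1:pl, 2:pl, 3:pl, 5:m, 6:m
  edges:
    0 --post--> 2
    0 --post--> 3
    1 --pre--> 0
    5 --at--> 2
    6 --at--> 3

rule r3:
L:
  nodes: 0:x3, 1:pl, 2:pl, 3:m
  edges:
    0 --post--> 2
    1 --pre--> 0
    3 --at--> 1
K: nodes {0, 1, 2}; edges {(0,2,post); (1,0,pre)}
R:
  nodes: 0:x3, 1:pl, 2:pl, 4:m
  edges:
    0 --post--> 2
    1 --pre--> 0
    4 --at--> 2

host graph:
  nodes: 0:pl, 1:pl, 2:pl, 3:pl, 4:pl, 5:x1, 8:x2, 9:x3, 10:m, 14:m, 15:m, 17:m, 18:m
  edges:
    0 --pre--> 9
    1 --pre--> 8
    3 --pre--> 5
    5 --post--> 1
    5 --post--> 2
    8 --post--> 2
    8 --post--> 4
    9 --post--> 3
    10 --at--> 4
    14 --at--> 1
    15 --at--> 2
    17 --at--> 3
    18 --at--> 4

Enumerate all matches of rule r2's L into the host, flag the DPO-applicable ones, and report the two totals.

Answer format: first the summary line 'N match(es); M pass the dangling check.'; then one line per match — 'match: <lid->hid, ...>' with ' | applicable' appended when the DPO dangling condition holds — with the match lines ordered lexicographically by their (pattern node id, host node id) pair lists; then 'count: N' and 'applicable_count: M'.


2 match(es); 2 pass the dangling check.
match: 0->8, 1->1, 2->2, 3->4, 4->14 | applicable
match: 0->8, 1->1, 2->4, 3->2, 4->14 | applicable
count: 2
applicable_count: 2


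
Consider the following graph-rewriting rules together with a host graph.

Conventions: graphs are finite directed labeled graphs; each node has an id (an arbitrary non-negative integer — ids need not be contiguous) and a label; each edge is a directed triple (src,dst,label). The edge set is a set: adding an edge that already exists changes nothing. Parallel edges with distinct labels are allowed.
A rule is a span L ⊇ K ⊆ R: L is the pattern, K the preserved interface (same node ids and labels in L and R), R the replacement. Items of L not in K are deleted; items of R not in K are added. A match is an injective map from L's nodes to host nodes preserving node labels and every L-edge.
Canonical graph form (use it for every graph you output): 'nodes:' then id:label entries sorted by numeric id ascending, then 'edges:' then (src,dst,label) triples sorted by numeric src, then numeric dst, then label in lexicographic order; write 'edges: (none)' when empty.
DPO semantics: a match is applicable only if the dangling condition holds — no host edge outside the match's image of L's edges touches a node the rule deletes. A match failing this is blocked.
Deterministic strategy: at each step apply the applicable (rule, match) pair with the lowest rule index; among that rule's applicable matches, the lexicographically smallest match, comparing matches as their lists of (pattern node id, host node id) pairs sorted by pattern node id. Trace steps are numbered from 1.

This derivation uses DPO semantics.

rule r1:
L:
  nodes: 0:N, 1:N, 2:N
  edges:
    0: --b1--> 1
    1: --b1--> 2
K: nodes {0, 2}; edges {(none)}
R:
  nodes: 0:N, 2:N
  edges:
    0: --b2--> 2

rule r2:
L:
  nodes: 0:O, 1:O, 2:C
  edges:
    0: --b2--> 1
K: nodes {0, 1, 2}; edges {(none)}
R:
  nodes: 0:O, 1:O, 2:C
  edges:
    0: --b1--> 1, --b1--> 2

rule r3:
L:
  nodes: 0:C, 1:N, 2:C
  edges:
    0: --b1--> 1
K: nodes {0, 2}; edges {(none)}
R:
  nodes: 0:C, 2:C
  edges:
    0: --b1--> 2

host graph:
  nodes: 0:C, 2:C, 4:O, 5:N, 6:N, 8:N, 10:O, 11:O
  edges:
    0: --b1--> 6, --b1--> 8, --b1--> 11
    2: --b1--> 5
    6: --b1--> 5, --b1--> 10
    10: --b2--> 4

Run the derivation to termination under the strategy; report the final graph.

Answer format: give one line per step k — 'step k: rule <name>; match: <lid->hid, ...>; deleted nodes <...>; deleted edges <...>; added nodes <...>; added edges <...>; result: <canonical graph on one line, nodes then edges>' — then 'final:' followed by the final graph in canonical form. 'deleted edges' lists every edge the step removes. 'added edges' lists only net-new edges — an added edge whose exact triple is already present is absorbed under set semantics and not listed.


step 1: rule r2; match: 0->10, 1->4, 2->0; deleted nodes (none); deleted edges (10,4,b2); added nodes (none); added edges (10,0,b1); (10,4,b1); result: nodes: 0:C, 2:C, 4:O, 5:N, 6:N, 8:N, 10:O, 11:O edges: (0,6,b1); (0,8,b1); (0,11,b1); (2,5,b1); (6,5,b1); (6,10,b1); (10,0,b1); (10,4,b1)
step 2: rule r3; match: 0->0, 1->8, 2->2; deleted nodes 8; deleted edges (0,8,b1); added nodes (none); added edges (0,2,b1); result: nodes: 0:C, 2:C, 4:O, 5:N, 6:N, 10:O, 11:O edges: (0,2,b1); (0,6,b1); (0,11,b1); (2,5,b1); (6,5,b1); (6,10,b1); (10,0,b1); (10,4,b1)
final:
nodes: 0:C, 2:C, 4:O, 5:N, 6:N, 10:O, 11:O
edges: (0,2,b1); (0,6,b1); (0,11,b1); (2,5,b1); (6,5,b1); (6,10,b1); (10,0,b1); (10,4,b1)


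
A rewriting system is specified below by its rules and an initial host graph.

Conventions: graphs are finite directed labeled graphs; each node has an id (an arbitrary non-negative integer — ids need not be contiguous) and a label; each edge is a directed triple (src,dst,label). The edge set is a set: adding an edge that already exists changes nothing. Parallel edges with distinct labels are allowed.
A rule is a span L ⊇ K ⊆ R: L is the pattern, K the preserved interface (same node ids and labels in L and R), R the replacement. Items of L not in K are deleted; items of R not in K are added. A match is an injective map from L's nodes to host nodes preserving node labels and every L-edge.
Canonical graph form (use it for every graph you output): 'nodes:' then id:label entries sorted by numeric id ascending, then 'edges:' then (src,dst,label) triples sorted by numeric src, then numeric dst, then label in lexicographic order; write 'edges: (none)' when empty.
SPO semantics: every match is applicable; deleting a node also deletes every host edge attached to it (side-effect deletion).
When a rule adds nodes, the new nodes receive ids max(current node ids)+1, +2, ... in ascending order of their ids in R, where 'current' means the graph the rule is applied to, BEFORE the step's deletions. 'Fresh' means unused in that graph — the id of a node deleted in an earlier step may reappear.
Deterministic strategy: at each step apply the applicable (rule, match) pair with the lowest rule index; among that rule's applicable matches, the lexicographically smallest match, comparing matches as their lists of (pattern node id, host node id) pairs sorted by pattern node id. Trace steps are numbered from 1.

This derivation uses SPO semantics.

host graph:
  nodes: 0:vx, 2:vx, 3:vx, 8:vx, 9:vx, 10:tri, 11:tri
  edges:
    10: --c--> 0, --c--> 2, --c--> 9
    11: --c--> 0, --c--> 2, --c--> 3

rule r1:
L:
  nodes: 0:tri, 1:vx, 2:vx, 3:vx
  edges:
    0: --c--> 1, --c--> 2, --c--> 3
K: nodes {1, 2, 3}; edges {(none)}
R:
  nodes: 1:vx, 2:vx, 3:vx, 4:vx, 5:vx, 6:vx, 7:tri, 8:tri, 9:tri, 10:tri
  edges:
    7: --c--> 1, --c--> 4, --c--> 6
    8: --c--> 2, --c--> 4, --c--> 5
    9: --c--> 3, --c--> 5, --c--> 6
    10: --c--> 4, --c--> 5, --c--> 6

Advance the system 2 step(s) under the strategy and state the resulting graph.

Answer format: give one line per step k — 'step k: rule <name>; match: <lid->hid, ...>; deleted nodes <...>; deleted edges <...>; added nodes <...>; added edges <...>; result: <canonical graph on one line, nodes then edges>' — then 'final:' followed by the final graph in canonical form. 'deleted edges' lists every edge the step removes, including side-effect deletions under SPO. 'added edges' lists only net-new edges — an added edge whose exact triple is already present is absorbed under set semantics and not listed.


step 1: rule r1; match: 0->10, 1->0, 2->2, 3->9; deleted nodes 10; deleted edges (10,0,c); (10,2,c); (10,9,c); added nodes 12, 13, 14, 15, 16, 17, 18; added edges (15,0,c); (15,12,c); (15,14,c); (16,2,c); (16,12,c); (16,13,c); (17,9,c); (17,13,c); (17,14,c); (18,12,c); (18,13,c); (18,14,c); result: nodes: 0:vx, 2:vx, 3:vx, 8:vx, 9:vx, 11:tri, 12:vx, 13:vx, 14:vx, 15:tri, 16:tri, 17:tri, 18:tri edges: (11,0,c); (11,2,c); (11,3,c); (15,0,c); (15,12,c); (15,14,c); (16,2,c); (16,12,c); (16,13,c); (17,9,c); (17,13,c); (17,14,c); (18,12,c); (18,13,c); (18,14,c)
step 2: rule r1; match: 0->11, 1->0, 2->2, 3->3; deleted nodes 11; deleted edges (11,0,c); (11,2,c); (11,3,c); added nodes 19, 20, 21, 22, 23, 24, 25; added edges (22,0,c); (22,19,c); (22,21,c); (23,2,c); (23,19,c); (23,20,c); (24,3,c); (24,20,c); (24,21,c); (25,19,c); (25,20,c); (25,21,c); result: nodes: 0:vx, 2:vx, 3:vx, 8:vx, 9:vx, 12:vx, 13:vx, 14:vx, 15:tri, 16:tri, 17:tri, 18:tri, 19:vx, 20:vx, 21:vx, 22:tri, 23:tri, 24:tri, 25:tri edges: (15,0,c); (15,12,c); (15,14,c); (16,2,c); (16,12,c); (16,13,c); (17,9,c); (17,13,c); (17,14,c); (18,12,c); (18,13,c); (18,14,c); (22,0,c); (22,19,c); (22,21,c); (23,2,c); (23,19,c); (23,20,c); (24,3,c); (24,20,c); (24,21,c); (25,19,c); (25,20,c); (25,21,c)
final:
nodes: 0:vx, 2:vx, 3:vx, 8:vx, 9:vx, 12:vx, 13:vx, 14:vx, 15:tri, 16:tri, 17:tri, 18:tri, 19:vx, 20:vx, 21:vx, 22:tri, 23:tri, 24:tri, 25:tri
edges: (15,0,c); (15,12,c); (15,14,c); (16,2,c); (16,12,c); (16,13,c); (17,9,c); (17,13,c); (17,14,c); (18,12,c); (18,13,c); (18,14,c); (22,0,c); (22,19,c); (22,21,c); (23,2,c); (23,19,c); (23,20,c); (24,3,c); (24,20,c); (24,21,c); (25,19,c); (25,20,c); (25,21,c)


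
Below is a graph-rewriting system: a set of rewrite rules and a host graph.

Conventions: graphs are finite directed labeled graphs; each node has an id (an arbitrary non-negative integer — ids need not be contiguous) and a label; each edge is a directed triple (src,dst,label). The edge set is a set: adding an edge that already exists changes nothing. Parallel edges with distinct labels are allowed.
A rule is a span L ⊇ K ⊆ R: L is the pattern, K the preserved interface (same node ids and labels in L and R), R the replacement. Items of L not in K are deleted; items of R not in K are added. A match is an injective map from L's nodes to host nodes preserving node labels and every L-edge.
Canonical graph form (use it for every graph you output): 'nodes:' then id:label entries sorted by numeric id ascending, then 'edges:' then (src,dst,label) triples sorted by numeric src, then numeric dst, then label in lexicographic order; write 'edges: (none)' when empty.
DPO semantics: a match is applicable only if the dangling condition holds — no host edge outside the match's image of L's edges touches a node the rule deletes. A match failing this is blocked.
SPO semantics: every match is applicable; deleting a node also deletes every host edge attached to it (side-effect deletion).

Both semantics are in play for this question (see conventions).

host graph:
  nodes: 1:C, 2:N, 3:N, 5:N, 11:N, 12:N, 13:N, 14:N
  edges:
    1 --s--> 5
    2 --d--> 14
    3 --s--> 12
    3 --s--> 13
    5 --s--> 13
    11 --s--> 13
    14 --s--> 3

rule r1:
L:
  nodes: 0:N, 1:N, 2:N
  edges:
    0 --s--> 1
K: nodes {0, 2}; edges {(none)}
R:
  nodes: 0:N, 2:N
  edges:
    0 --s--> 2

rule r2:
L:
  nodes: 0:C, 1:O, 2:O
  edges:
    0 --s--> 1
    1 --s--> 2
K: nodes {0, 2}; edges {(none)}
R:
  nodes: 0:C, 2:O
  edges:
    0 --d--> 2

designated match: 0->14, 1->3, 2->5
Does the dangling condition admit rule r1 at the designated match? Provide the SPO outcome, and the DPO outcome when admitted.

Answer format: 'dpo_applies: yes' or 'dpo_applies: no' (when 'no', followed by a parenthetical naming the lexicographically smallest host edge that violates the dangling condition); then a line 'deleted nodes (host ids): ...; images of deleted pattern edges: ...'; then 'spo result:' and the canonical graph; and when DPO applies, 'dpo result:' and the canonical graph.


dpo_applies: no
(the rule deletes node 3, which keeps host edge (3,12,s) outside the match image — the dangling condition fails, DPO blocks; SPO proceeds and side-deletes such edges)
deleted nodes (host ids): 3; images of deleted pattern edges: (14,3,s)
spo result:
nodes: 1:C, 2:N, 5:N, 11:N, 12:N, 13:N, 14:N
edges: (1,5,s); (2,14,d); (5,13,s); (11,13,s); (14,5,s)


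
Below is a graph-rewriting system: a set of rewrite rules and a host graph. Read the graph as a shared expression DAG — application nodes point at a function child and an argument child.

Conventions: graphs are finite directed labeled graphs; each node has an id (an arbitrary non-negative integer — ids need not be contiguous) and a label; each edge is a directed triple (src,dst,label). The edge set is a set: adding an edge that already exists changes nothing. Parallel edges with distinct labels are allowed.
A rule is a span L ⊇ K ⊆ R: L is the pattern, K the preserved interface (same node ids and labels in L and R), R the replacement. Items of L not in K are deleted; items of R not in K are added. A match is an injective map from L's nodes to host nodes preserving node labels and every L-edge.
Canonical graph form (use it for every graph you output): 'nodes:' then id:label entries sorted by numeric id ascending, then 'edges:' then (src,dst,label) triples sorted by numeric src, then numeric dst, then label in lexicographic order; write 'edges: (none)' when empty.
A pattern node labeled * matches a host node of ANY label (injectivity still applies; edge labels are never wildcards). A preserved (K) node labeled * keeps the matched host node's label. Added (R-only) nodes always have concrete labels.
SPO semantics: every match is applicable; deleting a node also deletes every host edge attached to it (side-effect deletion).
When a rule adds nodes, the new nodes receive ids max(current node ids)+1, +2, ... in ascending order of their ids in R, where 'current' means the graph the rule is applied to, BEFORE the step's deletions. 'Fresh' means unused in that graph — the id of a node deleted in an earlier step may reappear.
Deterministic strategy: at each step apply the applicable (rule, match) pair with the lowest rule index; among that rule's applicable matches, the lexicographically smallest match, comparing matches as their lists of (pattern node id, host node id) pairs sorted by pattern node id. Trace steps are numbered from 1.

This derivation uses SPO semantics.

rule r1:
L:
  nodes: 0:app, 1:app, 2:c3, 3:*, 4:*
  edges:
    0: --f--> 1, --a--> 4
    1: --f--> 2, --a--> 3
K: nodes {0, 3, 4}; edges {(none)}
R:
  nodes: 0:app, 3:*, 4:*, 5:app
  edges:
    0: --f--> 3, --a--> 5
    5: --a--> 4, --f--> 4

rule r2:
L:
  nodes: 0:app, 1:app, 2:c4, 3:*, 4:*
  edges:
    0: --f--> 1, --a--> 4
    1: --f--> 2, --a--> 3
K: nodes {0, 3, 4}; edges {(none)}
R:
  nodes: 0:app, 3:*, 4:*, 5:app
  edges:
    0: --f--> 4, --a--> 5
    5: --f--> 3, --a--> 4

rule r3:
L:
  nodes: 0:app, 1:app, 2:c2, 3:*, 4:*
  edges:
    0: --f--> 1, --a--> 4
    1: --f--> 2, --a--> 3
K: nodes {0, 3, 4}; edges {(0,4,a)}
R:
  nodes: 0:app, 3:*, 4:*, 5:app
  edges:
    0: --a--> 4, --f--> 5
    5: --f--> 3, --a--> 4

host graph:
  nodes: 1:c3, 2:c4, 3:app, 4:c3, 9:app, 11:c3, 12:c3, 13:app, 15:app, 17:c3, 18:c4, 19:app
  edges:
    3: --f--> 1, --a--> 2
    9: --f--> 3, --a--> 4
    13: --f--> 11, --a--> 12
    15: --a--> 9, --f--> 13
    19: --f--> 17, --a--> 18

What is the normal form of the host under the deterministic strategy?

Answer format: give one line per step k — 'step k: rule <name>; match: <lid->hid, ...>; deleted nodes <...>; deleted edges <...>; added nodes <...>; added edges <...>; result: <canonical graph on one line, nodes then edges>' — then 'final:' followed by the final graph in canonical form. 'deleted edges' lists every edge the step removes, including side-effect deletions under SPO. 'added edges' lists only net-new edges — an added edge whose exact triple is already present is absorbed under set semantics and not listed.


step 1: rule r1; match: 0->9, 1->3, 2->1, 3->2, 4->4; deleted nodes 1, 3; deleted edges (3,1,f); (3,2,a); (9,3,f); (9,4,a); added nodes 20; added edges (9,2,f); (9,20,a); (20,4,a); (20,4,f); result: nodes: 2:c4, 4:c3, 9:app, 11:c3, 12:c3, 13:app, 15:app, 17:c3, 18:c4, 19:app, 20:app edges: (9,2,f); (9,20,a); (13,11,f); (13,12,a); (15,9,a); (15,13,f); (19,17,f); (19,18,a); (20,4,a); (20,4,f)
step 2: rule r1; match: 0->15, 1->13, 2->11, 3->12, 4->9; deleted nodes 11, 13; deleted edges (13,11,f); (13,12,a); (15,9,a); (15,13,f); added nodes 21; added edges (15,12,f); (15,21,a); (21,9,a); (21,9,f); result: nodes: 2:c4, 4:c3, 9:app, 12:c3, 15:app, 17:c3, 18:c4, 19:app, 20:app, 21:app edges: (9,2,f); (9,20,a); (15,12,f); (15,21,a); (19,17,f); (19,18,a); (20,4,a); (20,4,f); (21,9,a); (21,9,f)
final:
nodes: 2:c4, 4:c3, 9:app, 12:c3, 15:app, 17:c3, 18:c4, 19:app, 20:app, 21:app
edges: (9,2,f); (9,20,a); (15,12,f); (15,21,a); (19,17,f); (19,18,a); (20,4,a); (20,4,f); (21,9,a); (21,9,f)


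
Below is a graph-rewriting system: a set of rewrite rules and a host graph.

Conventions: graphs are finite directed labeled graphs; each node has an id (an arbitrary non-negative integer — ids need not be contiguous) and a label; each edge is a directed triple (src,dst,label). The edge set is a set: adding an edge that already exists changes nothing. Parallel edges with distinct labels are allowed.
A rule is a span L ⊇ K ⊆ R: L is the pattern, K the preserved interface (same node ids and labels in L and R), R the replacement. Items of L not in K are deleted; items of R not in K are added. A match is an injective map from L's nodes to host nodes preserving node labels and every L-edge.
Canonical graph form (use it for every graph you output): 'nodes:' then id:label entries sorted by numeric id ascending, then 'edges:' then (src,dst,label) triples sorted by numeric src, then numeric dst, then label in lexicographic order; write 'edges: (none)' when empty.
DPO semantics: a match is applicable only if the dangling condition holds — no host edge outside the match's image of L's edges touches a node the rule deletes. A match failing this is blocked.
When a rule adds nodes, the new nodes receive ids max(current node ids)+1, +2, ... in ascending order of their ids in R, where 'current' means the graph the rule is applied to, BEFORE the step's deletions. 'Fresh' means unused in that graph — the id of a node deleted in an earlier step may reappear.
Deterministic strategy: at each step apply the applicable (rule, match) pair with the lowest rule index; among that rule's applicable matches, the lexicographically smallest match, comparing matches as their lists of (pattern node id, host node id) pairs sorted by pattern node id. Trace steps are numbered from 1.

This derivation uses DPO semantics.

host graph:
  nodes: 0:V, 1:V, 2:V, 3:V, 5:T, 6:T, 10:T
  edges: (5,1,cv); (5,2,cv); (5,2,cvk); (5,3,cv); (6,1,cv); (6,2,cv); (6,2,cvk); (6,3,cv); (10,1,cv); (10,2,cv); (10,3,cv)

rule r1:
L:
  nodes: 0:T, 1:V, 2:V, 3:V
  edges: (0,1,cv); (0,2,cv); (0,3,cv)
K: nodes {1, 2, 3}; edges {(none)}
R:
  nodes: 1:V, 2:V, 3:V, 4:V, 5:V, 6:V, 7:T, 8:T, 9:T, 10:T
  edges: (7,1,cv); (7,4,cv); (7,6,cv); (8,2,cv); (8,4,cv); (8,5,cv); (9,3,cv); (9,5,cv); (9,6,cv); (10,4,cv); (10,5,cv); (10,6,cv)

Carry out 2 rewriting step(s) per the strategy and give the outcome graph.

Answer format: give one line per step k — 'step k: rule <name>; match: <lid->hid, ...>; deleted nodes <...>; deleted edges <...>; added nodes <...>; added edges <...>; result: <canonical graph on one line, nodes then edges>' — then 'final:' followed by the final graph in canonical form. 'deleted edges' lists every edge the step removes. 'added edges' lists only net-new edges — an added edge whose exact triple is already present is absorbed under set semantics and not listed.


step 1: rule r1; match: 0->10, 1->1, 2->2, 3->3; deleted nodes 10; deleted edges (10,1,cv); (10,2,cv); (10,3,cv); added nodes 11, 12, 13, 14, 15, 16, 17; added edges (14,1,cv); (14,11,cv); (14,13,cv); (15,2,cv); (15,11,cv); (15,12,cv); (16,3,cv); (16,12,cv); (16,13,cv); (17,11,cv); (17,12,cv); (17,13,cv); result: nodes: 0:V, 1:V, 2:V, 3:V, 5:T, 6:T, 11:V, 12:V, 13:V, 14:T, 15:T, 16:T, 17:T edges: (5,1,cv); (5,2,cv); (5,2,cvk); (5,3,cv); (6,1,cv); (6,2,cv); (6,2,cvk); (6,3,cv); (14,1,cv); (14,11,cv); (14,13,cv); (15,2,cv); (15,11,cv); (15,12,cv); (16,3,cv); (16,12,cv); (16,13,cv); (17,11,cv); (17,12,cv); (17,13,cv)
step 2: rule r1; match: 0->14, 1->1, 2->11, 3->13; deleted nodes 14; deleted edges (14,1,cv); (14,11,cv); (14,13,cv); added nodes 18, 19, 20, 21, 22, 23, 24; added edges (21,1,cv); (21,18,cv); (21,20,cv); (22,11,cv); (22,18,cv); (22,19,cv); (23,13,cv); (23,19,cv); (23,20,cv); (24,18,cv); (24,19,cv); (24,20,cv); result: nodes: 0:V, 1:V, 2:V, 3:V, 5:T, 6:T, 11:V, 12:V, 13:V, 15:T, 16:T, 17:T, 18:V, 19:V, 20:V, 21:T, 22:T, 23:T, 24:T edges: (5,1,cv); (5,2,cv); (5,2,cvk); (5,3,cv); (6,1,cv); (6,2,cv); (6,2,cvk); (6,3,cv); (15,2,cv); (15,11,cv); (15,12,cv); (16,3,cv); (16,12,cv); (16,13,cv); (17,11,cv); (17,12,cv); (17,13,cv); (21,1,cv); (21,18,cv); (21,20,cv); (22,11,cv); (22,18,cv); (22,19,cv); (23,13,cv); (23,19,cv); (23,20,cv); (24,18,cv); (24,19,cv); (24,20,cv)
final:
nodes: 0:V, 1:V, 2:V, 3:V, 5:T, 6:T, 11:V, 12:V, 13:V, 15:T, 16:T, 17:T, 18:V, 19:V, 20:V, 21:T, 22:T, 23:T, 24:T
edges: (5,1,cv); (5,2,cv); (5,2,cvk); (5,3,cv); (6,1,cv); (6,2,cv); (6,2,cvk); (6,3,cv); (15,2,cv); (15,11,cv); (15,12,cv); (16,3,cv); (16,12,cv); (16,13,cv); (17,11,cv); (17,12,cv); (17,13,cv); (21,1,cv); (21,18,cv); (21,20,cv); (22,11,cv); (22,18,cv); (22,19,cv); (23,13,cv); (23,19,cv); (23,20,cv); (24,18,cv); (24,19,cv); (24,20,cv)


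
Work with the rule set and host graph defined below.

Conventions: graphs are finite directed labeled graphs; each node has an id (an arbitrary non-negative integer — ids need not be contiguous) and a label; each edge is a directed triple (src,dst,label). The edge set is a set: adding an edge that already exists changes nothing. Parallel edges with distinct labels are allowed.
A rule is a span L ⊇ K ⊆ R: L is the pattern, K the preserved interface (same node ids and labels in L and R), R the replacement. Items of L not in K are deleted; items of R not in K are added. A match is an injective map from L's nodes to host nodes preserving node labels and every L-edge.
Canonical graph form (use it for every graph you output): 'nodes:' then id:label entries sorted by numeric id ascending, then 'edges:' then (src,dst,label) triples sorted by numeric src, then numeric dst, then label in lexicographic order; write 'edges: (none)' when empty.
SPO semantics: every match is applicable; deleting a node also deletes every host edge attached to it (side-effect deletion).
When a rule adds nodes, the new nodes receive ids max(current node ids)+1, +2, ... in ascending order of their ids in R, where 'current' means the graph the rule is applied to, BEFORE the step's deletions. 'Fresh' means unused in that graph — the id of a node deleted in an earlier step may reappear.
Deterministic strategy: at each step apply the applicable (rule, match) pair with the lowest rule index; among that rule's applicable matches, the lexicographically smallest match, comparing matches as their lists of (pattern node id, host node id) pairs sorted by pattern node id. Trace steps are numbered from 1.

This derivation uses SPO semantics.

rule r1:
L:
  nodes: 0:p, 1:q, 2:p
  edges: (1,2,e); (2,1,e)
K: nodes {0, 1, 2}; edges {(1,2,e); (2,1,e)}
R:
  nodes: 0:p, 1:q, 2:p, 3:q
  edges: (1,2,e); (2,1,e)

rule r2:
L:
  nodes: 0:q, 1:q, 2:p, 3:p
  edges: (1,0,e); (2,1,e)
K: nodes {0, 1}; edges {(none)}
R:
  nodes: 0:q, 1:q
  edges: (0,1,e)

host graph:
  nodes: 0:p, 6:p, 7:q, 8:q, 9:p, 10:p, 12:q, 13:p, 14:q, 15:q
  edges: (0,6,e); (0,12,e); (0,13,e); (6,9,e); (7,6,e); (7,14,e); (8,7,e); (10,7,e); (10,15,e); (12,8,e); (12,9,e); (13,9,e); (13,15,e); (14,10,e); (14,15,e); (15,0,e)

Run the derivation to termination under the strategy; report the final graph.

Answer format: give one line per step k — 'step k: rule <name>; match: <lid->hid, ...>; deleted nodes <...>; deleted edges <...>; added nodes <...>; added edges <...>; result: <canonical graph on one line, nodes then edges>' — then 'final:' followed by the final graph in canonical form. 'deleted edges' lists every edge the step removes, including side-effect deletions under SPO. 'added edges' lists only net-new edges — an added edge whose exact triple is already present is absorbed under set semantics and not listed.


step 1: rule r2; match: 0->8, 1->12, 2->0, 3->6; deleted nodes 0, 6; deleted edges (0,6,e); (0,12,e); (0,13,e); (6,9,e); (7,6,e); (12,8,e); (15,0,e); added nodes (none); added edges (8,12,e); result: nodes: 7:q, 8:q, 9:p, 10:p, 12:q, 13:p, 14:q, 15:q edges: (7,14,e); (8,7,e); (8,12,e); (10,7,e); (10,15,e); (12,9,e); (13,9,e); (13,15,e); (14,10,e); (14,15,e)
step 2: rule r2; match: 0->14, 1->7, 2->10, 3->9; deleted nodes 9, 10; deleted edges (7,14,e); (10,7,e); (10,15,e); (12,9,e); (13,9,e); (14,10,e); added nodes (none); added edges (14,7,e); result: nodes: 7:q, 8:q, 12:q, 13:p, 14:q, 15:q edges: (8,7,e); (8,12,e); (13,15,e); (14,7,e); (14,15,e)
final:
nodes: 7:q, 8:q, 12:q, 13:p, 14:q, 15:q
edges: (8,7,e); (8,12,e); (13,15,e); (14,7,e); (14,15,e)
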